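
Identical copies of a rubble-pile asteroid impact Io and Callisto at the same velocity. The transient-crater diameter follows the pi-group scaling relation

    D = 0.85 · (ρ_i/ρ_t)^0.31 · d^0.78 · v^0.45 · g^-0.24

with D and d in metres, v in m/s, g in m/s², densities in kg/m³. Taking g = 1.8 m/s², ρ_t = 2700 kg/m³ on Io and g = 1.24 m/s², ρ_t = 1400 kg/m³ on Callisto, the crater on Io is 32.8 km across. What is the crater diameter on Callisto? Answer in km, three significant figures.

The impactor-only factors (d, v, ρ_i) cancel in the ratio, leaving D_Callisto/D_Io = (g_Callisto/g_Io)^-0.24 · (ρ_t,Io/ρ_t,Callisto)^0.31.
(1.24/1.8)^-0.24 = 0.6889^-0.24 = 1.094
(2700/1400)^0.31 = 1.929^0.31 = 1.226
Ratio = 1.094 × 1.226 = 1.341
D_Callisto = 1.341 × 32.8 km = 44.0 km

D ≈ 44.0 km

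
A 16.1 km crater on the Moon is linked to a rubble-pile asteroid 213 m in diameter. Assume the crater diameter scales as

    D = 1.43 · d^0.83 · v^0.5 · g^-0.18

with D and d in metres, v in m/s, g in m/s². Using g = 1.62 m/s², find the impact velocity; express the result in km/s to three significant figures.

Rearranging for v: v = [D / (1.43 · 213^0.83 · 1.62^-0.18)]^(1/0.5).
D = 16100 m.
213^0.83 = 85.62
1.62^-0.18 = 0.9168
Denominator = 1.43 × 85.62 × 0.9168 = 112.2
D / 112.2 = 16100 / 112.2 = 143.5
v = 143.5^(1/0.5) = 143.5^2 = 20592 m/s

v ≈ 20.6 km/s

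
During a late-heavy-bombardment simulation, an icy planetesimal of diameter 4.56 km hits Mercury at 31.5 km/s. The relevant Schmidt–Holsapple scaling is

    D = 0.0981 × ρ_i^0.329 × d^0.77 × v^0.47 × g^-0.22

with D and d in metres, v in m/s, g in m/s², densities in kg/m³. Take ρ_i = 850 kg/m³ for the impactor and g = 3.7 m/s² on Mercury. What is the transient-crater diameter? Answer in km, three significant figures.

In SI units: d = 4560 m, v = 31500 m/s.
ρ_i^0.329 = 850^0.329 = 9.200
d^0.77 = 4560^0.77 = 656.8
v^0.47 = 31500^0.47 = 130.1
g^-0.22 = 3.7^-0.22 = 0.7499
D = 0.0981 × 9.200 × 656.8 × 130.1 × 0.7499 = 57832 m
   = 57.83 km

D ≈ 57.8 km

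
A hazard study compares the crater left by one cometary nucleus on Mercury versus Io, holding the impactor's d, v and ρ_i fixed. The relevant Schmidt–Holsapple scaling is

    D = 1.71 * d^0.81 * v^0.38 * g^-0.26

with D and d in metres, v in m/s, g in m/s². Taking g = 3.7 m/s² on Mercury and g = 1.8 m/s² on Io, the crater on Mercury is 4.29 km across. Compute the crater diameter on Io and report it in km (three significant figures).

All impactor-dependent factors cancel in the ratio, leaving D_Io/D_Mercury = (g_Io/g_Mercury)^-0.26.
(1.8/3.7)^-0.26 = 0.4865^-0.26 = 1.206
D_Io = 1.206 × 4.29 km = 5.17 km

D ≈ 5.17 km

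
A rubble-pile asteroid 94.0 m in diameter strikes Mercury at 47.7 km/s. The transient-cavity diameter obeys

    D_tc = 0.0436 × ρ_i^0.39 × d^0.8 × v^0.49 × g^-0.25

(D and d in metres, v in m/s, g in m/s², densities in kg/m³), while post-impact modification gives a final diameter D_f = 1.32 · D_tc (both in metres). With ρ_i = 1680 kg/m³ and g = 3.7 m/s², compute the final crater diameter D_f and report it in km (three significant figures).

v = 47700 m/s.
ρ_i^0.39 = 1680^0.39 = 18.11
d^0.8 = 94^0.8 = 37.89
v^0.49 = 47700^0.49 = 196.1
g^-0.25 = 3.7^-0.25 = 0.7210
D_tc = 0.0436 × 18.11 × 37.89 × 196.1 × 0.7210 = 4230 m
D_f = 1.32 × 4230 = 5584 m
     = 5.584 km

D_f ≈ 5.58 km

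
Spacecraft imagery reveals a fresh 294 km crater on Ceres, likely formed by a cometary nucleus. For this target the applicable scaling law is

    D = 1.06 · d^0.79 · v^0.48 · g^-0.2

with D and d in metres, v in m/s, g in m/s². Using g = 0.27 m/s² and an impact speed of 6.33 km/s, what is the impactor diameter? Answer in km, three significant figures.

Rearranging for d: d = [D / (1.06 · 6330^0.48 · 0.27^-0.2)]^(1/0.79).
D = 294000 m.
6330^0.48 = 66.78
0.27^-0.2 = 1.299
Denominator = 1.06 × 66.78 × 1.299 = 91.95
D / 91.95 = 294000 / 91.95 = 3197
d = 3197^(1/0.79) = 3197^1.2658 = 27309 m

d ≈ 27.3 km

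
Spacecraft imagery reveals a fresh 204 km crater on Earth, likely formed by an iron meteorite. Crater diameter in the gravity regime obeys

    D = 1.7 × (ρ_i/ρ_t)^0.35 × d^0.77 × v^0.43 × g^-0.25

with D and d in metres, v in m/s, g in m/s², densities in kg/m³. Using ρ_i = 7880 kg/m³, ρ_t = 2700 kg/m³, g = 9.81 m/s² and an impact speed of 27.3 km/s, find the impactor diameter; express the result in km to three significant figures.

Rearranging for d: d = [D / (1.7 · (7880/2700)^0.35 · 27300^0.43 · 9.81^-0.25)]^(1/0.77).
D = 204000 m.
(7880/2700)^0.35 = 1.455
27300^0.43 = 80.83
9.81^-0.25 = 0.5650
Denominator = 1.7 × 1.455 × 80.83 × 0.5650 = 113.0
D / 113.0 = 204000 / 113.0 = 1805
d = 1805^(1/0.77) = 1805^1.2987 = 16951 m

d ≈ 17.0 km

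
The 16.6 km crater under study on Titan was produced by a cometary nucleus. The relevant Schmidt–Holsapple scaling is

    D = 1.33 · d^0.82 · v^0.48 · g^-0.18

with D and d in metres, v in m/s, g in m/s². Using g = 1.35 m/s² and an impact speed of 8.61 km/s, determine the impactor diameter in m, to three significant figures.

d ≈ 526 m

Rearranging for d: d = [D / (1.33 · 8610^0.48 · 1.35^-0.18)]^(1/0.82).
D = 16600 m.
8610^0.48 = 77.41
1.35^-0.18 = 0.9474
Denominator = 1.33 × 77.41 × 0.9474 = 97.54
D / 97.54 = 16600 / 97.54 = 170.2
d = 170.2^(1/0.82) = 170.2^1.2195 = 525.6 m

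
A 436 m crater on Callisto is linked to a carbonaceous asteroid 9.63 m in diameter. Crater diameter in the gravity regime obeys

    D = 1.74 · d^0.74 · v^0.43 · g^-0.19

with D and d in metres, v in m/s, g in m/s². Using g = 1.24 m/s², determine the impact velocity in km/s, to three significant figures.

v ≈ 8.46 km/s

Rearranging for v: v = [D / (1.74 · 9.63^0.74 · 1.24^-0.19)]^(1/0.43).
9.63^0.74 = 5.344
1.24^-0.19 = 0.9600
Denominator = 1.74 × 5.344 × 0.9600 = 8.927
D / 8.927 = 436 / 8.927 = 48.84
v = 48.84^(1/0.43) = 48.84^2.3256 = 8461 m/s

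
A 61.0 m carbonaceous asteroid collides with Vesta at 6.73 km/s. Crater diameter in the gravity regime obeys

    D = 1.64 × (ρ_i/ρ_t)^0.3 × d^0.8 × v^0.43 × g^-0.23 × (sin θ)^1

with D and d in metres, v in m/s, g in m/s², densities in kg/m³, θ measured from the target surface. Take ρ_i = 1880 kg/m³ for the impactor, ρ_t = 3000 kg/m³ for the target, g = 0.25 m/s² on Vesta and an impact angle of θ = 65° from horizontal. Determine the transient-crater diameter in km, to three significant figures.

In SI units: v = 6730 m/s.
(ρ_i/ρ_t)^0.3 = (1880/3000)^0.3 = 0.8692
d^0.8 = 61^0.8 = 26.81
v^0.43 = 6730^0.43 = 44.26
g^-0.23 = 0.25^-0.23 = 1.376
(sin 65°)^1 = 0.9063^1 = 0.9063
D = 1.64 × 0.8692 × 26.81 × 44.26 × 1.376 × 0.9063 = 2109 m
   = 2.109 km

D ≈ 2.11 km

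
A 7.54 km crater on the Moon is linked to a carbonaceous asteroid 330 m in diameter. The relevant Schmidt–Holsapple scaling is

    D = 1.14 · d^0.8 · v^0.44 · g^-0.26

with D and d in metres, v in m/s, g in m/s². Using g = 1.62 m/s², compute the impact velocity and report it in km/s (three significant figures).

v ≈ 16.9 km/s

Rearranging for v: v = [D / (1.14 · 330^0.8 · 1.62^-0.26)]^(1/0.44).
D = 7540 m.
330^0.8 = 103.5
1.62^-0.26 = 0.8821
Denominator = 1.14 × 103.5 × 0.8821 = 104.1
D / 104.1 = 7540 / 104.1 = 72.43
v = 72.43^(1/0.44) = 72.43^2.2727 = 16867 m/s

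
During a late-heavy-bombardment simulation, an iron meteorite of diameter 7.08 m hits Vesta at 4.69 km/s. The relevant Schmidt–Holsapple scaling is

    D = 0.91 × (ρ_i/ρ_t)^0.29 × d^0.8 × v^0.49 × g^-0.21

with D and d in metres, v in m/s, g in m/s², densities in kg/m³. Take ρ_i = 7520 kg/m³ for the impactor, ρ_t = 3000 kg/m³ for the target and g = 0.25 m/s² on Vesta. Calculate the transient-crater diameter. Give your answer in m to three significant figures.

D ≈ 479 m

In SI units: v = 4690 m/s.
(ρ_i/ρ_t)^0.29 = (7520/3000)^0.29 = 1.305
d^0.8 = 7.08^0.8 = 4.787
v^0.49 = 4690^0.49 = 62.93
g^-0.21 = 0.25^-0.21 = 1.338
D = 0.91 × 1.305 × 4.787 × 62.93 × 1.338 = 478.7 m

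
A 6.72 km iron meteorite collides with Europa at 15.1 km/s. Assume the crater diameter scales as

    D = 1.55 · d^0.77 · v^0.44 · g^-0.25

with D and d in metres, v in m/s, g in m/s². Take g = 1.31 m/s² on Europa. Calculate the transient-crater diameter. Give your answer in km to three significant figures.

D ≈ 88.5 km

In SI units: d = 6720 m, v = 15100 m/s.
d^0.77 = 6720^0.77 = 885.3
v^0.44 = 15100^0.44 = 68.98
g^-0.25 = 1.31^-0.25 = 0.9347
D = 1.55 × 885.3 × 68.98 × 0.9347 = 88474 m
   = 88.47 km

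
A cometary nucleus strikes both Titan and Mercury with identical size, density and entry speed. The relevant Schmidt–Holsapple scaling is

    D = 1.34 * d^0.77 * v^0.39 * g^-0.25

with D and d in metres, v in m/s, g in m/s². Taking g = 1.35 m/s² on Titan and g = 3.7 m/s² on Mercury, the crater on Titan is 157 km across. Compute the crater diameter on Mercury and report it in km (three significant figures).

All impactor-dependent factors cancel in the ratio, leaving D_Mercury/D_Titan = (g_Mercury/g_Titan)^-0.25.
(3.7/1.35)^-0.25 = 2.741^-0.25 = 0.7772
D_Mercury = 0.7772 × 157 km = 122 km

D ≈ 122 km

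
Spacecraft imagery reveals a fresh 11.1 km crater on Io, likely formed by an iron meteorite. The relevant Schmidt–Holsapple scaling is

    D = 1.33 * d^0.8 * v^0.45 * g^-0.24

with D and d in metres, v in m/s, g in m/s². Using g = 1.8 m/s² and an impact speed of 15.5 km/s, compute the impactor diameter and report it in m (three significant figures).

d ≈ 418 m

Rearranging for d: d = [D / (1.33 · 15500^0.45 · 1.8^-0.24)]^(1/0.8).
D = 11100 m.
15500^0.45 = 76.85
1.8^-0.24 = 0.8684
Denominator = 1.33 × 76.85 × 0.8684 = 88.76
D / 88.76 = 11100 / 88.76 = 125.1
d = 125.1^(1/0.8) = 125.1^1.25 = 418.4 m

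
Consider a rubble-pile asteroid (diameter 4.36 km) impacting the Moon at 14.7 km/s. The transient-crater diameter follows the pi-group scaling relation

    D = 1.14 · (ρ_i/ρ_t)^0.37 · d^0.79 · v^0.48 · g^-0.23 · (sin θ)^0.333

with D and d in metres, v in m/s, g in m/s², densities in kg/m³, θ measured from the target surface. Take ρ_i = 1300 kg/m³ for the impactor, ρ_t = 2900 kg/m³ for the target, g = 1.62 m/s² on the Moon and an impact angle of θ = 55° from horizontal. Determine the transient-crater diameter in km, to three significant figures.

In SI units: d = 4360 m, v = 14700 m/s.
(ρ_i/ρ_t)^0.37 = (1300/2900)^0.37 = 0.7431
d^0.79 = 4360^0.79 = 750.2
v^0.48 = 14700^0.48 = 100.1
g^-0.23 = 1.62^-0.23 = 0.8950
(sin 55°)^0.333 = 0.8192^0.333 = 0.9357
D = 1.14 × 0.7431 × 750.2 × 100.1 × 0.8950 × 0.9357 = 53275 m
   = 53.27 km

D ≈ 53.3 km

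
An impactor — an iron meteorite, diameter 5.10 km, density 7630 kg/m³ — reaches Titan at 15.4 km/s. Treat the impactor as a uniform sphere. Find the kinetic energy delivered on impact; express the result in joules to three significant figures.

E ≈ 6.28 × 10^22 J

d = 5100 m; v = 15400 m/s.
Mass m = (π/6) ρ d³ = (π/6) × 7630 × (5100)³ = 5.299 × 10^14 kg
E = ½ m v² = 0.5 × 5.299 × 10^14 × (15400)² = 6.284 × 10^22 J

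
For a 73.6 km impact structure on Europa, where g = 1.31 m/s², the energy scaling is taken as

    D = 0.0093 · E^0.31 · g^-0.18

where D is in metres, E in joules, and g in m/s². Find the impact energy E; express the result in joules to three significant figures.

E ≈ 2.09 × 10^22 J

Rearranging: E = [D / (0.0093 · g^-0.18)]^(1/0.31).
D = 73600 m.
g^-0.18 = 1.31^-0.18 = 0.9526
D / (0.0093 × 0.9526) = 73600 / (8.859 × 10^-3) = 8.308 × 10^6
E = (8.308 × 10^6)^3.2258 = 2.094 × 10^22 J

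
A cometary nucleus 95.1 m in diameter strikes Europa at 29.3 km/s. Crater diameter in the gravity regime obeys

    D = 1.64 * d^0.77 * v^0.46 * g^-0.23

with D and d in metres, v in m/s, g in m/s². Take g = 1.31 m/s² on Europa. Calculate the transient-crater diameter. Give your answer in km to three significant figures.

In SI units: v = 29300 m/s.
d^0.77 = 95.1^0.77 = 33.36
v^0.46 = 29300^0.46 = 113.4
g^-0.23 = 1.31^-0.23 = 0.9398
D = 1.64 × 33.36 × 113.4 × 0.9398 = 5831 m
   = 5.831 km

D ≈ 5.83 km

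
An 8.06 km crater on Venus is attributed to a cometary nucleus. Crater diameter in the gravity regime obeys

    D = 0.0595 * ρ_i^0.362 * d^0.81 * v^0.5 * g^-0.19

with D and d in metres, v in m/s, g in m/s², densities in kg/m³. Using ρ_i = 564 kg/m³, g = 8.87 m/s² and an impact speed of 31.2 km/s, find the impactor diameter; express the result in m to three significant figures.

Rearranging for d: d = [D / (0.0595 · 564^0.362 · 31200^0.5 · 8.87^-0.19)]^(1/0.81).
D = 8060 m.
564^0.362 = 9.907
31200^0.5 = 176.6
8.87^-0.19 = 0.6605
Denominator = 0.0595 × 9.907 × 176.6 × 0.6605 = 68.76
D / 68.76 = 8060 / 68.76 = 117.2
d = 117.2^(1/0.81) = 117.2^1.2346 = 358.3 m

d ≈ 358 m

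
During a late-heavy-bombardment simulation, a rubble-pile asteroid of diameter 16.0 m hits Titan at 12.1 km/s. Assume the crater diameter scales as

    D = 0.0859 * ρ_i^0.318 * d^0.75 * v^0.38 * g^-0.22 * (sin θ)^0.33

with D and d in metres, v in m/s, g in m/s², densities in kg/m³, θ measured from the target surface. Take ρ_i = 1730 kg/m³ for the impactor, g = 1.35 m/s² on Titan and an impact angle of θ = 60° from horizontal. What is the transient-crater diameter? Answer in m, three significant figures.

D ≈ 234 m

In SI units: v = 12100 m/s.
ρ_i^0.318 = 1730^0.318 = 10.71
d^0.75 = 16^0.75 = 8.000
v^0.38 = 12100^0.38 = 35.60
g^-0.22 = 1.35^-0.22 = 0.9361
(sin 60°)^0.33 = 0.8660^0.33 = 0.9536
D = 0.0859 × 10.71 × 8.000 × 35.60 × 0.9361 × 0.9536 = 233.9 m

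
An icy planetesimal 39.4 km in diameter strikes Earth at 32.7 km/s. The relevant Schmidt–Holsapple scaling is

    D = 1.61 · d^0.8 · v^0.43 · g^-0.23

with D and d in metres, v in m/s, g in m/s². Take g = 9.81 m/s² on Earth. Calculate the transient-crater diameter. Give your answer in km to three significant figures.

In SI units: d = 39400 m, v = 32700 m/s.
d^0.8 = 39400^0.8 = 4747
v^0.43 = 32700^0.43 = 87.35
g^-0.23 = 9.81^-0.23 = 0.5914
D = 1.61 × 4747 × 87.35 × 0.5914 = 3.948 × 10^5 m
   = 394.8 km

D ≈ 395 km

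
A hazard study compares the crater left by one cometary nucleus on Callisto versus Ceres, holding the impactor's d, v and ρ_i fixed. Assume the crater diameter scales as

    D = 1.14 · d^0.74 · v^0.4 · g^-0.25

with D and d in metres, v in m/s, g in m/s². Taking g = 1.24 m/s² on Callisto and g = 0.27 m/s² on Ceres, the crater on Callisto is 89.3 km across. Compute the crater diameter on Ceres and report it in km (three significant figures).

D ≈ 131 km

All impactor-dependent factors cancel in the ratio, leaving D_Ceres/D_Callisto = (g_Ceres/g_Callisto)^-0.25.
(0.27/1.24)^-0.25 = 0.2177^-0.25 = 1.464
D_Ceres = 1.464 × 89.3 km = 131 km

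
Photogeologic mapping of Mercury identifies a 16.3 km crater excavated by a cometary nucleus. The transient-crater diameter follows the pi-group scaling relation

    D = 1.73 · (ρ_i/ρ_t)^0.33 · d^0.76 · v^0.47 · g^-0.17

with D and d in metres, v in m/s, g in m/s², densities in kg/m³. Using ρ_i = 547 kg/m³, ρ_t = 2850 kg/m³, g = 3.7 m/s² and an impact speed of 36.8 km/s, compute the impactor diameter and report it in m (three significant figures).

d ≈ 698 m

Rearranging for d: d = [D / (1.73 · (547/2850)^0.33 · 36800^0.47 · 3.7^-0.17)]^(1/0.76).
D = 16300 m.
(547/2850)^0.33 = 0.5800
36800^0.47 = 139.9
3.7^-0.17 = 0.8006
Denominator = 1.73 × 0.5800 × 139.9 × 0.8006 = 112.4
D / 112.4 = 16300 / 112.4 = 145.0
d = 145.0^(1/0.76) = 145.0^1.3158 = 698.1 m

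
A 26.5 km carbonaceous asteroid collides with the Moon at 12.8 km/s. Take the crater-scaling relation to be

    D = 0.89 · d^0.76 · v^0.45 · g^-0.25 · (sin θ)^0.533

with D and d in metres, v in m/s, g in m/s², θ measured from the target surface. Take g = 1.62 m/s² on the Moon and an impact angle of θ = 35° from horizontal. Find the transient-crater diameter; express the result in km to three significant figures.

In SI units: d = 26500 m, v = 12800 m/s.
d^0.76 = 26500^0.76 = 2300
v^0.45 = 12800^0.45 = 70.51
g^-0.25 = 1.62^-0.25 = 0.8864
(sin 35°)^0.533 = 0.5736^0.533 = 0.7436
D = 0.89 × 2300 × 70.51 × 0.8864 × 0.7436 = 95134 m
   = 95.13 km

D ≈ 95.1 km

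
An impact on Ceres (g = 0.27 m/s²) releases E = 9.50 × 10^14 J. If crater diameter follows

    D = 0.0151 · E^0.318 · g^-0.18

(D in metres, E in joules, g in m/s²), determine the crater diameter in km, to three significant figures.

E^0.318 = (9.50 × 10^14)^0.318 = 5.793 × 10^4
g^-0.18 = 0.27^-0.18 = 1.266
D = 0.0151 × 5.793 × 10^4 × 1.266 = 1107 m
   = 1.107 km

D ≈ 1.11 km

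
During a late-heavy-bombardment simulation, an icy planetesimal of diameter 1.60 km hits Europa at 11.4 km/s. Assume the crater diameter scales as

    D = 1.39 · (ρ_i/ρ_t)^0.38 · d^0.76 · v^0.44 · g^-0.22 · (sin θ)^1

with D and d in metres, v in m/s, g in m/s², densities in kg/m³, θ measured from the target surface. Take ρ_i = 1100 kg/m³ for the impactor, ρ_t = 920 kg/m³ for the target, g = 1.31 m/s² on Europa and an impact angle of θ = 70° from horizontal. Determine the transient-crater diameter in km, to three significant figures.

In SI units: d = 1600 m, v = 11400 m/s.
(ρ_i/ρ_t)^0.38 = (1100/920)^0.38 = 1.070
d^0.76 = 1600^0.76 = 272.4
v^0.44 = 11400^0.44 = 60.96
g^-0.22 = 1.31^-0.22 = 0.9423
(sin 70°)^1 = 0.9397^1 = 0.9397
D = 1.39 × 1.070 × 272.4 × 60.96 × 0.9423 × 0.9397 = 21869 m
   = 21.87 km

D ≈ 21.9 km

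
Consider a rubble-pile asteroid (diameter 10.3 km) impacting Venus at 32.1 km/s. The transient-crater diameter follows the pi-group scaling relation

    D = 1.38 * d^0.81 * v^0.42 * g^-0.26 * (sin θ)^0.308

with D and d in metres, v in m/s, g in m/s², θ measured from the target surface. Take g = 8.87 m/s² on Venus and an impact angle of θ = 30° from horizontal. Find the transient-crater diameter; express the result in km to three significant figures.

D ≈ 87.9 km

In SI units: d = 10300 m, v = 32100 m/s.
d^0.81 = 10300^0.81 = 1780
v^0.42 = 32100^0.42 = 78.11
g^-0.26 = 8.87^-0.26 = 0.5669
(sin 30°)^0.308 = 0.5000^0.308 = 0.8078
D = 1.38 × 1780 × 78.11 × 0.5669 × 0.8078 = 87865 m
   = 87.87 km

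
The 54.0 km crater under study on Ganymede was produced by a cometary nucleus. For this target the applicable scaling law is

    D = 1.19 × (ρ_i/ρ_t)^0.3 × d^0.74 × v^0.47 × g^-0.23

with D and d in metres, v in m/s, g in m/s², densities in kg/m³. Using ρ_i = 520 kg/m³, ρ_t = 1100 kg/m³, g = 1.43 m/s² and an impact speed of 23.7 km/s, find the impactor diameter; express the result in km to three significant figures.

Rearranging for d: d = [D / (1.19 · (520/1100)^0.3 · 23700^0.47 · 1.43^-0.23)]^(1/0.74).
D = 54000 m.
(520/1100)^0.3 = 0.7987
23700^0.47 = 113.8
1.43^-0.23 = 0.9210
Denominator = 1.19 × 0.7987 × 113.8 × 0.9210 = 99.62
D / 99.62 = 54000 / 99.62 = 542.1
d = 542.1^(1/0.74) = 542.1^1.3514 = 4953 m

d ≈ 4.95 km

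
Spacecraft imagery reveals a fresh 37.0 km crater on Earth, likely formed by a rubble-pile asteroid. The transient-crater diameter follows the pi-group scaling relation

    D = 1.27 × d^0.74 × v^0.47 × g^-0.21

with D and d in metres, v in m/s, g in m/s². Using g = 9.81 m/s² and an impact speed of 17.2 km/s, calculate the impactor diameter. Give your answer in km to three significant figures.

d ≈ 4.21 km

Rearranging for d: d = [D / (1.27 · 17200^0.47 · 9.81^-0.21)]^(1/0.74).
D = 37000 m.
17200^0.47 = 97.88
9.81^-0.21 = 0.6191
Denominator = 1.27 × 97.88 × 0.6191 = 76.96
D / 76.96 = 37000 / 76.96 = 480.8
d = 480.8^(1/0.74) = 480.8^1.3514 = 4211 m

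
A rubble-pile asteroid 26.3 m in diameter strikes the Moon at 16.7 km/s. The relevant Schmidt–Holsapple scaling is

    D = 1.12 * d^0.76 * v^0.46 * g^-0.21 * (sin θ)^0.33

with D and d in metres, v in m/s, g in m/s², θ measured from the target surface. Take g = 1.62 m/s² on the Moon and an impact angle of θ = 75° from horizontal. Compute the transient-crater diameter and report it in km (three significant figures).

In SI units: v = 16700 m/s.
d^0.76 = 26.3^0.76 = 12.00
v^0.46 = 16700^0.46 = 87.59
g^-0.21 = 1.62^-0.21 = 0.9037
(sin 75°)^0.33 = 0.9659^0.33 = 0.9886
D = 1.12 × 12.00 × 87.59 × 0.9037 × 0.9886 = 1052 m
   = 1.052 km

D ≈ 1.05 km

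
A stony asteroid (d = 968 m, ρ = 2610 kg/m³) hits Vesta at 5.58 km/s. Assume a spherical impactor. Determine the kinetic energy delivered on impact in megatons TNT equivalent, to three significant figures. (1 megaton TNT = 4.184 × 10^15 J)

v = 5580 m/s.
Mass m = (π/6) ρ d³ = (π/6) × 2610 × (968)³ = 1.240 × 10^12 kg
E = ½ m v² = 0.5 × 1.240 × 10^12 × (5580)² = 1.930 × 10^19 J
   = 1.930 × 10^19 / 4.184×10^15 = 4613 Mt

E ≈ 4610 Mt TNT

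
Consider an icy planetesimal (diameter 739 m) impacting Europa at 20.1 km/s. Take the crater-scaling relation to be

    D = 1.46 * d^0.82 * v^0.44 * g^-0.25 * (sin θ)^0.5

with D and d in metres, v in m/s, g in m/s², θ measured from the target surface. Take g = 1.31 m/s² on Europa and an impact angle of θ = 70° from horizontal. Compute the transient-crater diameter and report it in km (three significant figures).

D ≈ 23.3 km

In SI units: v = 20100 m/s.
d^0.82 = 739^0.82 = 225.1
v^0.44 = 20100^0.44 = 78.24
g^-0.25 = 1.31^-0.25 = 0.9347
(sin 70°)^0.5 = 0.9397^0.5 = 0.9694
D = 1.46 × 225.1 × 78.24 × 0.9347 × 0.9694 = 23299 m
   = 23.30 km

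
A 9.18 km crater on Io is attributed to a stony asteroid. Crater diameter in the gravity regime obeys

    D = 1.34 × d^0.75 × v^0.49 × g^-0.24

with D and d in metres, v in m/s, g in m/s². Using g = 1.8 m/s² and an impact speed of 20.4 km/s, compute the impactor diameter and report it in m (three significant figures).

Rearranging for d: d = [D / (1.34 · 20400^0.49 · 1.8^-0.24)]^(1/0.75).
D = 9180 m.
20400^0.49 = 129.3
1.8^-0.24 = 0.8684
Denominator = 1.34 × 129.3 × 0.8684 = 150.5
D / 150.5 = 9180 / 150.5 = 61.00
d = 61.00^(1/0.75) = 61.00^1.3333 = 240.1 m

d ≈ 240 m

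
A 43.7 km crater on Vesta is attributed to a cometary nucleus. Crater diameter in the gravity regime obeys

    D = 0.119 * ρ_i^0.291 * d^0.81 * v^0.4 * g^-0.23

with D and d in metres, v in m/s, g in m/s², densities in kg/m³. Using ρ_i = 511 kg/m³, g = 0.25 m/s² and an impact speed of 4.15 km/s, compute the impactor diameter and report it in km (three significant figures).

Rearranging for d: d = [D / (0.119 · 511^0.291 · 4150^0.4 · 0.25^-0.23)]^(1/0.81).
D = 43700 m.
511^0.291 = 6.140
4150^0.4 = 28.00
0.25^-0.23 = 1.376
Denominator = 0.119 × 6.140 × 28.00 × 1.376 = 28.15
D / 28.15 = 43700 / 28.15 = 1552
d = 1552^(1/0.81) = 1552^1.2346 = 8699 m

d ≈ 8.70 km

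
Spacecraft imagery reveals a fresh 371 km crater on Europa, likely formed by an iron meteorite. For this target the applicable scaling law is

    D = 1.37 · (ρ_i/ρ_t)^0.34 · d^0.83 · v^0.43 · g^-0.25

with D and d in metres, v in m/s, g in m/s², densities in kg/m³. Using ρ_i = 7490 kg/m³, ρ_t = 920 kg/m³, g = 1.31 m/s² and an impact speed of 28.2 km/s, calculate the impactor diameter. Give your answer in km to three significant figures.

d ≈ 7.98 km

Rearranging for d: d = [D / (1.37 · (7490/920)^0.34 · 28200^0.43 · 1.31^-0.25)]^(1/0.83).
D = 371000 m.
(7490/920)^0.34 = 2.040
28200^0.43 = 81.96
1.31^-0.25 = 0.9347
Denominator = 1.37 × 2.040 × 81.96 × 0.9347 = 214.1
D / 214.1 = 371000 / 214.1 = 1733
d = 1733^(1/0.83) = 1733^1.2048 = 7982 m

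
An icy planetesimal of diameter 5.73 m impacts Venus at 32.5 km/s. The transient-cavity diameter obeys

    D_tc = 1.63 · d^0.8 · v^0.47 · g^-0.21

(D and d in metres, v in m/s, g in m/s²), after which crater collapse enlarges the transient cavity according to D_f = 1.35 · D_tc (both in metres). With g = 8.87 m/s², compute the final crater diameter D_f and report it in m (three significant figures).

D_f ≈ 742 m

v = 32500 m/s.
d^0.8 = 5.73^0.8 = 4.041
v^0.47 = 32500^0.47 = 132.0
g^-0.21 = 8.87^-0.21 = 0.6323
D_tc = 1.63 × 4.041 × 132.0 × 0.6323 = 549.8 m
D_f = 1.35 × 549.8 = 742.2 m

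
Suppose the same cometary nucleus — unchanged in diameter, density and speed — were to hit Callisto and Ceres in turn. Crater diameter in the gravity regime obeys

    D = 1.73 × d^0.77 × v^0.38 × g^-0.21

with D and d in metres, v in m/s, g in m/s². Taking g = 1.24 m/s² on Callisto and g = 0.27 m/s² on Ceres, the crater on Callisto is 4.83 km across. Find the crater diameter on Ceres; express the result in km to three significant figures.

All impactor-dependent factors cancel in the ratio, leaving D_Ceres/D_Callisto = (g_Ceres/g_Callisto)^-0.21.
(0.27/1.24)^-0.21 = 0.2177^-0.21 = 1.377
D_Ceres = 1.377 × 4.83 km = 6.65 km

D ≈ 6.65 km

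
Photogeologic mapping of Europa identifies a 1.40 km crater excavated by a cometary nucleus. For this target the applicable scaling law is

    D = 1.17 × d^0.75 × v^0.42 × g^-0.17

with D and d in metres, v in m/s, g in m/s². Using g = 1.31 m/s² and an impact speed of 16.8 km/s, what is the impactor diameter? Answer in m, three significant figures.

Rearranging for d: d = [D / (1.17 · 16800^0.42 · 1.31^-0.17)]^(1/0.75).
D = 1400 m.
16800^0.42 = 59.52
1.31^-0.17 = 0.9551
Denominator = 1.17 × 59.52 × 0.9551 = 66.51
D / 66.51 = 1400 / 66.51 = 21.05
d = 21.05^(1/0.75) = 21.05^1.3333 = 58.12 m

d ≈ 58.1 m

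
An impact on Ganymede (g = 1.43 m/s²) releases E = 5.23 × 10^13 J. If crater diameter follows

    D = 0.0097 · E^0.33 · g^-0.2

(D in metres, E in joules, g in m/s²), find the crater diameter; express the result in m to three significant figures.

E^0.33 = (5.23 × 10^13)^0.33 = 3.366 × 10^4
g^-0.2 = 1.43^-0.2 = 0.9310
D = 0.0097 × 3.366 × 10^4 × 0.9310 = 304.0 m

D ≈ 304 m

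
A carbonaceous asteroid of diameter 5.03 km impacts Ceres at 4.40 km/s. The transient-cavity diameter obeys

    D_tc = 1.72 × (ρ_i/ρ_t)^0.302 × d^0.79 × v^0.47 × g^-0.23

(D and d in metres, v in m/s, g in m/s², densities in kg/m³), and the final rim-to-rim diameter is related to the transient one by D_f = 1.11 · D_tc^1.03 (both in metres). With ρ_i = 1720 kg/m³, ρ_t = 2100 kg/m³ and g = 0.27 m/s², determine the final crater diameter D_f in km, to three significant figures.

In SI: d = 5030 m, v = 4400 m/s.
(ρ_i/ρ_t)^0.302 = (1720/2100)^0.302 = 0.9415
d^0.79 = 5030^0.79 = 839.9
v^0.47 = 4400^0.47 = 51.57
g^-0.23 = 0.27^-0.23 = 1.351
D_tc = 1.72 × 0.9415 × 839.9 × 51.57 × 1.351 = 94760 m
D_f = 1.11 × (94760)^1.03 = 1.483 × 10^5 m
     = 148.3 km

D_f ≈ 148 km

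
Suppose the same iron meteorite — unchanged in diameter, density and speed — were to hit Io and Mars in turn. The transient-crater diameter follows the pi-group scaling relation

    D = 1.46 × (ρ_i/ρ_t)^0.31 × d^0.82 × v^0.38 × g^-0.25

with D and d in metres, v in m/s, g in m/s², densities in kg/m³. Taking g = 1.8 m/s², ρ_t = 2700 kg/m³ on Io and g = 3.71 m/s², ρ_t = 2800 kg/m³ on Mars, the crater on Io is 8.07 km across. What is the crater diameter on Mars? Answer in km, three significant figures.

The impactor-only factors (d, v, ρ_i) cancel in the ratio, leaving D_Mars/D_Io = (g_Mars/g_Io)^-0.25 · (ρ_t,Io/ρ_t,Mars)^0.31.
(3.71/1.8)^-0.25 = 2.061^-0.25 = 0.8346
(2700/2800)^0.31 = 0.9643^0.31 = 0.9888
Ratio = 0.8346 × 0.9888 = 0.8253
D_Mars = 0.8253 × 8.07 km = 6.66 km

D ≈ 6.66 km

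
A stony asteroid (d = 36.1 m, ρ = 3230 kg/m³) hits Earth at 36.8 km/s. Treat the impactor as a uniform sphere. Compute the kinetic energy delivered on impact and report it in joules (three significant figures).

E ≈ 5.39 × 10^16 J

v = 36800 m/s.
Mass m = (π/6) ρ d³ = (π/6) × 3230 × (36.1)³ = 7.957 × 10^7 kg
E = ½ m v² = 0.5 × 7.957 × 10^7 × (36800)² = 5.388 × 10^16 J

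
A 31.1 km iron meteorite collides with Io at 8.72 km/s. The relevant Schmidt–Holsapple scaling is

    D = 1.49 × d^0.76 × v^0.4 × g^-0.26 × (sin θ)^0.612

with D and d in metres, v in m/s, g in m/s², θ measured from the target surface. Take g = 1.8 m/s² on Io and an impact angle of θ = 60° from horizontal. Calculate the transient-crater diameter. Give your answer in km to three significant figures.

In SI units: d = 31100 m, v = 8720 m/s.
d^0.76 = 31100^0.76 = 2597
v^0.4 = 8720^0.4 = 37.69
g^-0.26 = 1.8^-0.26 = 0.8583
(sin 60°)^0.612 = 0.8660^0.612 = 0.9157
D = 1.49 × 2597 × 37.69 × 0.8583 × 0.9157 = 1.146 × 10^5 m
   = 114.6 km

D ≈ 115 km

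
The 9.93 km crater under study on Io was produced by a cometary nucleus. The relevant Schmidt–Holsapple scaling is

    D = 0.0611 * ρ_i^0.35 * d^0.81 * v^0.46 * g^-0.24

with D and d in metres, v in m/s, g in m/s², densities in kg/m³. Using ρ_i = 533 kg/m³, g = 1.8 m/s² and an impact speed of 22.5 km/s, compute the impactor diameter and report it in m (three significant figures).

d ≈ 723 m

Rearranging for d: d = [D / (0.0611 · 533^0.35 · 22500^0.46 · 1.8^-0.24)]^(1/0.81).
D = 9930 m.
533^0.35 = 9.002
22500^0.46 = 100.5
1.8^-0.24 = 0.8684
Denominator = 0.0611 × 9.002 × 100.5 × 0.8684 = 48.00
D / 48.00 = 9930 / 48.00 = 206.9
d = 206.9^(1/0.81) = 206.9^1.2346 = 722.8 m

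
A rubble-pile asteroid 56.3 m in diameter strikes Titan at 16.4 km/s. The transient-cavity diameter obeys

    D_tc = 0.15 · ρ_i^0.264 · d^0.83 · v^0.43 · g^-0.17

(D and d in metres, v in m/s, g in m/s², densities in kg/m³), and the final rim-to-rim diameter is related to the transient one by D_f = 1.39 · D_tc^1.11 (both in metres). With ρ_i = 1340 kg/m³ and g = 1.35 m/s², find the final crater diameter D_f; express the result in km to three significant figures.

v = 16400 m/s.
ρ_i^0.264 = 1340^0.264 = 6.692
d^0.83 = 56.3^0.83 = 28.37
v^0.43 = 16400^0.43 = 64.92
g^-0.17 = 1.35^-0.17 = 0.9503
D_tc = 0.15 × 6.692 × 28.37 × 64.92 × 0.9503 = 1757 m
D_f = 1.39 × (1757)^1.11 = 5555 m
     = 5.555 km

D_f ≈ 5.56 km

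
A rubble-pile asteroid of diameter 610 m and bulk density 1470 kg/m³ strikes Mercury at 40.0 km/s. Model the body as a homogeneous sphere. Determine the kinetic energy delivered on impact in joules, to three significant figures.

E ≈ 1.40 × 10^20 J

v = 40000 m/s.
Mass m = (π/6) ρ d³ = (π/6) × 1470 × (610)³ = 1.747 × 10^11 kg
E = ½ m v² = 0.5 × 1.747 × 10^11 × (40000)² = 1.398 × 10^20 J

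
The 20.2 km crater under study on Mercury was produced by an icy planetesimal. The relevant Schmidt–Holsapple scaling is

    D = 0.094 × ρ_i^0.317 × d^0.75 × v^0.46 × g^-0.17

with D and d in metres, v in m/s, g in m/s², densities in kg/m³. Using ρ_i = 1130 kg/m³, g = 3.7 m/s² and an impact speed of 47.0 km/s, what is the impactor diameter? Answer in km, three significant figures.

Rearranging for d: d = [D / (0.094 · 1130^0.317 · 47000^0.46 · 3.7^-0.17)]^(1/0.75).
D = 20200 m.
1130^0.317 = 9.286
47000^0.46 = 141.0
3.7^-0.17 = 0.8006
Denominator = 0.094 × 9.286 × 141.0 × 0.8006 = 98.54
D / 98.54 = 20200 / 98.54 = 205.0
d = 205.0^(1/0.75) = 205.0^1.3333 = 1209 m

d ≈ 1.21 km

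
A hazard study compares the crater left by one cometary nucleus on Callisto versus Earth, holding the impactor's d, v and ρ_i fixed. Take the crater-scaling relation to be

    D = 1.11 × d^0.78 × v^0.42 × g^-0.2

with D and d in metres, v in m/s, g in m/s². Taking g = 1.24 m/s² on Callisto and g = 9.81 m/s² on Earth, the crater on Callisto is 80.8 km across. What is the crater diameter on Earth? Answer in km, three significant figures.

D ≈ 53.4 km

All impactor-dependent factors cancel in the ratio, leaving D_Earth/D_Callisto = (g_Earth/g_Callisto)^-0.2.
(9.81/1.24)^-0.2 = 7.911^-0.2 = 0.6612
D_Earth = 0.6612 × 80.8 km = 53.4 km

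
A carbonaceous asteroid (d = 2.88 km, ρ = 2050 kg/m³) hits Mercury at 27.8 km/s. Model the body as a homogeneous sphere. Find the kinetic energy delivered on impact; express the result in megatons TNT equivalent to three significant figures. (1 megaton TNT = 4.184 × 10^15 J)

d = 2880 m; v = 27800 m/s.
Mass m = (π/6) ρ d³ = (π/6) × 2050 × (2880)³ = 2.564 × 10^13 kg
E = ½ m v² = 0.5 × 2.564 × 10^13 × (27800)² = 9.908 × 10^21 J
   = 9.908 × 10^21 / 4.184×10^15 = 2.368 × 10^6 Mt

E ≈ 2.37 × 10^6 Mt TNT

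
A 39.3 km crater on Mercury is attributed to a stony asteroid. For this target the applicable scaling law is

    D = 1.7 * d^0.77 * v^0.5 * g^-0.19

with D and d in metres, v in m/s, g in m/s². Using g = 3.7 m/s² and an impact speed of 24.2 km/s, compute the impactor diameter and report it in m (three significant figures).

d ≈ 914 m

Rearranging for d: d = [D / (1.7 · 24200^0.5 · 3.7^-0.19)]^(1/0.77).
D = 39300 m.
24200^0.5 = 155.6
3.7^-0.19 = 0.7799
Denominator = 1.7 × 155.6 × 0.7799 = 206.3
D / 206.3 = 39300 / 206.3 = 190.5
d = 190.5^(1/0.77) = 190.5^1.2987 = 913.9 m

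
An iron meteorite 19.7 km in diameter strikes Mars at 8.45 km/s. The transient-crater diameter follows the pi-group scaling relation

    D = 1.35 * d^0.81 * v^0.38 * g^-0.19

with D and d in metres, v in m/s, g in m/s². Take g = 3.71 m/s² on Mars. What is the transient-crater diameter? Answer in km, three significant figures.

D ≈ 98.4 km

In SI units: d = 19700 m, v = 8450 m/s.
d^0.81 = 19700^0.81 = 3010
v^0.38 = 8450^0.38 = 31.06
g^-0.19 = 3.71^-0.19 = 0.7795
D = 1.35 × 3010 × 31.06 × 0.7795 = 98382 m
   = 98.38 km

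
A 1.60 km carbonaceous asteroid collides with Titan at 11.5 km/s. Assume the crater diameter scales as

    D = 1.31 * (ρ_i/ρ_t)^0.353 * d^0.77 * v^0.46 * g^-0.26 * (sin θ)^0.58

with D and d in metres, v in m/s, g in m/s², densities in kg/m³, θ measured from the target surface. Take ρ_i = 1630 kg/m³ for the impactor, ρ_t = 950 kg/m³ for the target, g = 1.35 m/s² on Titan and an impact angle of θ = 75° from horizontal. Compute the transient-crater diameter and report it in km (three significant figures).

In SI units: d = 1600 m, v = 11500 m/s.
(ρ_i/ρ_t)^0.353 = (1630/950)^0.353 = 1.210
d^0.77 = 1600^0.77 = 293.2
v^0.46 = 11500^0.46 = 73.78
g^-0.26 = 1.35^-0.26 = 0.9249
(sin 75°)^0.58 = 0.9659^0.58 = 0.9801
D = 1.31 × 1.210 × 293.2 × 73.78 × 0.9249 × 0.9801 = 31083 m
   = 31.08 km

D ≈ 31.1 km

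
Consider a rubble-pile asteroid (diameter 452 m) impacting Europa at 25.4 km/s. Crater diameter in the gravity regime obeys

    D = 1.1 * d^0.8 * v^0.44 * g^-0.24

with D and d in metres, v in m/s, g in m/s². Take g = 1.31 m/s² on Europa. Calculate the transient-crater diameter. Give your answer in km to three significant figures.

In SI units: v = 25400 m/s.
d^0.8 = 452^0.8 = 133.1
v^0.44 = 25400^0.44 = 86.72
g^-0.24 = 1.31^-0.24 = 0.9372
D = 1.1 × 133.1 × 86.72 × 0.9372 = 11899 m
   = 11.90 km

D ≈ 11.9 km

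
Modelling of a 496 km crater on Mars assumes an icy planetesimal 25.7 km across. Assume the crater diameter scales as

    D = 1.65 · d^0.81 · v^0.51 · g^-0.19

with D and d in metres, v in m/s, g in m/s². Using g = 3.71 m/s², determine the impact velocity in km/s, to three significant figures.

Rearranging for v: v = [D / (1.65 · 25700^0.81 · 3.71^-0.19)]^(1/0.51).
D = 496000 m.
25700^0.81 = 3733
3.71^-0.19 = 0.7795
Denominator = 1.65 × 3733 × 0.7795 = 4801
D / 4801 = 496000 / 4801 = 103.3
v = 103.3^(1/0.51) = 103.3^1.9608 = 8897 m/s

v ≈ 8.90 km/s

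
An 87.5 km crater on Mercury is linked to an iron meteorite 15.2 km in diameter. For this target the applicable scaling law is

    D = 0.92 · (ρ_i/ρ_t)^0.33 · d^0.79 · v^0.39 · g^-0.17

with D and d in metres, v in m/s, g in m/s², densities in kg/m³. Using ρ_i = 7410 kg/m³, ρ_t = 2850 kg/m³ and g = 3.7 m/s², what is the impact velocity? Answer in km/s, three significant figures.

Rearranging for v: v = [D / (0.92 · (7410/2850)^0.33 · 15200^0.79 · 3.7^-0.17)]^(1/0.39).
D = 87500 m.
(7410/2850)^0.33 = 1.371
15200^0.79 = 2012
3.7^-0.17 = 0.8006
Denominator = 0.92 × 1.371 × 2012 × 0.8006 = 2032
D / 2032 = 87500 / 2032 = 43.06
v = 43.06^(1/0.39) = 43.06^2.5641 = 15486 m/s

v ≈ 15.5 km/s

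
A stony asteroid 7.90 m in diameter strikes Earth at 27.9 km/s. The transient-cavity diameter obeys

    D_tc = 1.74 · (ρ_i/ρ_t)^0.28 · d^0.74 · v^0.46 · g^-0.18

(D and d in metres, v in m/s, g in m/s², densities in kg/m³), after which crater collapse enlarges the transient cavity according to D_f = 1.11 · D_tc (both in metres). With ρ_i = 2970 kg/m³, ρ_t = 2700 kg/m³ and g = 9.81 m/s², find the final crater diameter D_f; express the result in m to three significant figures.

v = 27900 m/s.
(ρ_i/ρ_t)^0.28 = (2970/2700)^0.28 = 1.027
d^0.74 = 7.9^0.74 = 4.616
v^0.46 = 27900^0.46 = 110.9
g^-0.18 = 9.81^-0.18 = 0.6630
D_tc = 1.74 × 1.027 × 4.616 × 110.9 × 0.6630 = 606.5 m
D_f = 1.11 × 606.5 = 673.2 m

D_f ≈ 673 m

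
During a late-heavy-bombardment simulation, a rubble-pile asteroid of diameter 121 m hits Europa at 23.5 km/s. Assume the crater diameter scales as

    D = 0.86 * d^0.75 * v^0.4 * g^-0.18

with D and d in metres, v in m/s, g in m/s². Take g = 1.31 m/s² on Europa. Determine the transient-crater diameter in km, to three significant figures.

In SI units: v = 23500 m/s.
d^0.75 = 121^0.75 = 36.48
v^0.4 = 23500^0.4 = 56.03
g^-0.18 = 1.31^-0.18 = 0.9526
D = 0.86 × 36.48 × 56.03 × 0.9526 = 1674 m
   = 1.674 km

D ≈ 1.67 km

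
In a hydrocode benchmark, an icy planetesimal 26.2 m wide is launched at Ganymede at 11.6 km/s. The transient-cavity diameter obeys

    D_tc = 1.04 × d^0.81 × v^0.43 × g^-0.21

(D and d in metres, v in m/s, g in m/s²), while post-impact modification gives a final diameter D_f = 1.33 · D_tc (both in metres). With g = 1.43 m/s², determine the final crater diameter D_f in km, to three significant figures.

D_f ≈ 1.01 km

v = 11600 m/s.
d^0.81 = 26.2^0.81 = 14.09
v^0.43 = 11600^0.43 = 55.94
g^-0.21 = 1.43^-0.21 = 0.9276
D_tc = 1.04 × 14.09 × 55.94 × 0.9276 = 760.4 m
D_f = 1.33 × 760.4 = 1011 m
     = 1.011 km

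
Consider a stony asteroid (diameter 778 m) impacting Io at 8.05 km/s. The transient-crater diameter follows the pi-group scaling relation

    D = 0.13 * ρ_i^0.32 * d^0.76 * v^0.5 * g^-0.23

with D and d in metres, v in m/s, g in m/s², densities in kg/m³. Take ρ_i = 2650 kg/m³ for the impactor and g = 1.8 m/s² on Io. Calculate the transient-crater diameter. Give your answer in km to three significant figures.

In SI units: v = 8050 m/s.
ρ_i^0.32 = 2650^0.32 = 12.46
d^0.76 = 778^0.76 = 157.5
v^0.5 = 8050^0.5 = 89.72
g^-0.23 = 1.8^-0.23 = 0.8735
D = 0.13 × 12.46 × 157.5 × 89.72 × 0.8735 = 19994 m
   = 19.99 km

D ≈ 20.0 km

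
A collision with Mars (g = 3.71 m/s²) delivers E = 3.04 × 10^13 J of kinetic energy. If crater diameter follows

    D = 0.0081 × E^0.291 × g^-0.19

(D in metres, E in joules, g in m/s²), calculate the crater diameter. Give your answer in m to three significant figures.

D ≈ 52.9 m

E^0.291 = (3.04 × 10^13)^0.291 = 8.385 × 10^3
g^-0.19 = 3.71^-0.19 = 0.7795
D = 0.0081 × 8.385 × 10^3 × 0.7795 = 52.94 m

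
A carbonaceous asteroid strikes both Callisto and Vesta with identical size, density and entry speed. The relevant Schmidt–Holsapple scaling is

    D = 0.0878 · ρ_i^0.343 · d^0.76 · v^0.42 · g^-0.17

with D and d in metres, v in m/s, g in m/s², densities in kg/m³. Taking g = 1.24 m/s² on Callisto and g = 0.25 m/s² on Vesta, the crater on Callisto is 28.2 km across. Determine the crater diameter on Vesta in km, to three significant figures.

D ≈ 37.0 km

All impactor-dependent factors cancel in the ratio, leaving D_Vesta/D_Callisto = (g_Vesta/g_Callisto)^-0.17.
(0.25/1.24)^-0.17 = 0.2016^-0.17 = 1.313
D_Vesta = 1.313 × 28.2 km = 37.0 km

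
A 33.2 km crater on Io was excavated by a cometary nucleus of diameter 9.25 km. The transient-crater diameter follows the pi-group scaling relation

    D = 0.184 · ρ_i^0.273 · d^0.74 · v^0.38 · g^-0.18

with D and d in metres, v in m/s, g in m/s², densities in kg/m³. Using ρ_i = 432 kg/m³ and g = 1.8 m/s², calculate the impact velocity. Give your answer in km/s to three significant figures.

Rearranging for v: v = [D / (0.184 · 432^0.273 · 9250^0.74 · 1.8^-0.18)]^(1/0.38).
D = 33200 m.
432^0.273 = 5.242
9250^0.74 = 860.9
1.8^-0.18 = 0.8996
Denominator = 0.184 × 5.242 × 860.9 × 0.8996 = 747.0
D / 747.0 = 33200 / 747.0 = 44.44
v = 44.44^(1/0.38) = 44.44^2.6316 = 21691 m/s

v ≈ 21.7 km/s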